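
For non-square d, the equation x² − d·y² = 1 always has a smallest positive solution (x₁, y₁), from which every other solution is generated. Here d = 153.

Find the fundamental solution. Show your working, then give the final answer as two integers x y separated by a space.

2177 176

d=153: √d = [12; 2,1,2,2,2,1,2,24] (ℓ=8, even), read p_7/q_7
a_0=12:  p_0=12·1+0=12,  q_0=12·0+1=1
a_1=2:  p_1=2·12+1=25,  q_1=2·1+0=2
a_2=1:  p_2=1·25+12=37,  q_2=1·2+1=3
a_3=2:  p_3=2·37+25=99,  q_3=2·3+2=8
a_4=2:  p_4=2·99+37=235,  q_4=2·8+3=19
a_5=2:  p_5=2·235+99=569,  q_5=2·19+8=46
a_6=1:  p_6=1·569+235=804,  q_6=1·46+19=65
a_7=2:  p_7=2·804+569=2177,  q_7=2·65+46=176
→ (2177, 176).  Check: 2177²=4739329, 153·176²=4739328, difference 1.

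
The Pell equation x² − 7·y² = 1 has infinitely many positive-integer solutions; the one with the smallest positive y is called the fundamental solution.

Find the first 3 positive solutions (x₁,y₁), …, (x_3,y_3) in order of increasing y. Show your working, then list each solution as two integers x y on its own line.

[2; 1,1,1,4] for √7; ℓ=4 ⇒ convergent index 3
i=0: a=2 ⇒ p=2, q=1
i=1: a=1 ⇒ p=3, q=1
i=2: a=1 ⇒ p=5, q=2
i=3: a=1 ⇒ p=8, q=3
fundamental: x₁=8, y₁=3  (since 64 − 7·9 = 1)
(x_2, y_2) = (8·8 + 7·3·3, 8·3 + 3·8) = (127, 48)
(x_3, y_3) = (8·127 + 7·3·48, 8·48 + 3·127) = (2024, 765)

8 3
127 48
2024 765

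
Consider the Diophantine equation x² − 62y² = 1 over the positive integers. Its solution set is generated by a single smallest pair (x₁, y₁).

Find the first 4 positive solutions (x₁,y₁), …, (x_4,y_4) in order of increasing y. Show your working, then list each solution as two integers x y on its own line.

63 8
7937 1008
999999 127000
125991937 16000992

√62 = [7; 1,6,1,14, …], period ℓ=4 (even) → k=3
step 0: (7, 1)  from 7·(1,0) + (0,1)
step 1: (8, 1)  from 1·(7,1) + (1,0)
step 2: (55, 7)  from 6·(8,1) + (7,1)
step 3: (63, 8)  from 1·(55,7) + (8,1)
→ (63, 8).  Check: 63²=3969, 62·8²=3968, difference 1.
(63+8√62)^2 = 7937 + 1008√62
(63+8√62)^3 = 999999 + 127000√62
(63+8√62)^4 = 125991937 + 16000992√62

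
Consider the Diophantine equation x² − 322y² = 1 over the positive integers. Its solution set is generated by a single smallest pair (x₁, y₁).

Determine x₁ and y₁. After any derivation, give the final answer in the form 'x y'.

323 18

[17; 1,16,1,34] for √322; ℓ=4 ⇒ convergent index 3
step 0: (17, 1)  from 17·(1,0) + (0,1)
step 1: (18, 1)  from 1·(17,1) + (1,0)
step 2: (305, 17)  from 16·(18,1) + (17,1)
step 3: (323, 18)  from 1·(305,17) + (18,1)
fundamental: x₁=323, y₁=18  (since 104329 − 322·324 = 1)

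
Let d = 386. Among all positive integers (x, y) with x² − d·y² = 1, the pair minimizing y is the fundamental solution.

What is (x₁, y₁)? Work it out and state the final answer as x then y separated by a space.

111555 5678

d=386: √d = [19; 1,1,1,4,1,18,1,4,1,1,1,38] (ℓ=12, even), read p_11/q_11
step 0: (19, 1)  from 19·(1,0) + (0,1)
…
step 4: (275, 14)  from 4·(59,3) + (39,2)
…
step 10: (72163, 3673)  from 1·(39392,2005) + (32771,1668)
step 11: (111555, 5678)  from 1·(72163,3673) + (39392,2005)
→ (111555, 5678).  Check: 111555²=12444518025, 386·5678²=12444518024, difference 1.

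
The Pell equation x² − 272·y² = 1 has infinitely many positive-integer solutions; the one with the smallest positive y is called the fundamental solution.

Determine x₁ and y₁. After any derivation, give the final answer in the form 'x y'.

d=272: √d = [16; 2,32] (ℓ=2, even), read p_1/q_1
i=0: a=16 ⇒ p=16, q=1
i=1: a=2 ⇒ p=33, q=2
→ (33, 2).  Check: 33²=1089, 272·2²=1088, difference 1.

33 2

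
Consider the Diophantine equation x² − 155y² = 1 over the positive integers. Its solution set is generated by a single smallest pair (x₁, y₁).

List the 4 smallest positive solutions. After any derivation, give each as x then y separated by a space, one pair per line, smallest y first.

249 20
124001 9960
61752249 4960060
30752496001 2470099920

√155 = [12; 2,4,2,24, …], period ℓ=4 (even) → k=3
k=0  a_k=12  p_k/q_k = 12/1
…
k=2  a_k=4  p_k/q_k = 112/9
k=3  a_k=2  p_k/q_k = 249/20
(x₁, y₁) = (249, 20);  249² − 155·20² = 1 ✓
(x_2, y_2) = (249·249 + 155·20·20, 249·20 + 20·249) = (124001, 9960)
(x_3, y_3) = (249·124001 + 155·20·9960, 249·9960 + 20·124001) = (61752249, 4960060)
(x_4, y_4) = (249·61752249 + 155·20·4960060, 249·4960060 + 20·61752249) = (30752496001, 2470099920)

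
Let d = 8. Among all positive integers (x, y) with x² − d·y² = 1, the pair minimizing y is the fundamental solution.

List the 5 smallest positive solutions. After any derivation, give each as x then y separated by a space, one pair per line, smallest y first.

3 1
17 6
99 35
577 204
3363 1189

[2; 1,4] for √8; ℓ=2 ⇒ convergent index 1
k=0  a_k=2  p_k/q_k = 2/1
k=1  a_k=1  p_k/q_k = 3/1
fundamental: x₁=3, y₁=1  (since 9 − 8·1 = 1)
(x_2, y_2) = (3·3 + 8·1·1, 3·1 + 1·3) = (17, 6)
(x_3, y_3) = (3·17 + 8·1·6, 3·6 + 1·17) = (99, 35)
(x_4, y_4) = (3·99 + 8·1·35, 3·35 + 1·99) = (577, 204)
(x_5, y_5) = (3·577 + 8·1·204, 3·204 + 1·577) = (3363, 1189)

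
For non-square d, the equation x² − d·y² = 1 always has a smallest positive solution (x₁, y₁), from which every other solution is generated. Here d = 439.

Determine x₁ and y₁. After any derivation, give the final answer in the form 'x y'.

440 21

√439 = [20; 1,19,1,40, …], period ℓ=4 (even) → k=3
step 0: (20, 1)  from 20·(1,0) + (0,1)
…
step 2: (419, 20)  from 19·(21,1) + (20,1)
step 3: (440, 21)  from 1·(419,20) + (21,1)
fundamental: x₁=440, y₁=21  (since 193600 − 439·441 = 1)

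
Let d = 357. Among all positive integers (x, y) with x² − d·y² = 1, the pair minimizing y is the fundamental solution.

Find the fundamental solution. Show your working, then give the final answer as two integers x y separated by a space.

3401 180

[18; 1,8,2,8,1,36] for √357; ℓ=6 ⇒ convergent index 5
step 0: (18, 1)  from 18·(1,0) + (0,1)
…
step 3: (359, 19)  from 2·(170,9) + (19,1)
step 4: (3042, 161)  from 8·(359,19) + (170,9)
step 5: (3401, 180)  from 1·(3042,161) + (359,19)
fundamental: x₁=3401, y₁=180  (since 11566801 − 357·32400 = 1)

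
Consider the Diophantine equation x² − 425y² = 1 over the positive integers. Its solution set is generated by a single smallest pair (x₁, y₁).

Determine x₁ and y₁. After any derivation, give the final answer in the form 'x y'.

143649 6968

d=425: √d = [20; 1,1,1,1,1,1,40] (ℓ=7, odd), read p_13/q_13
k=0  a_k=20  p_k/q_k = 20/1
…
k=8  a_k=1  p_k/q_k = 11153/541
…
k=10  a_k=1  p_k/q_k = 33191/1610
…
k=12  a_k=1  p_k/q_k = 88420/4289
k=13  a_k=1  p_k/q_k = 143649/6968
→ (143649, 6968).  Check: 143649²=20635035201, 425·6968²=20635035200, difference 1.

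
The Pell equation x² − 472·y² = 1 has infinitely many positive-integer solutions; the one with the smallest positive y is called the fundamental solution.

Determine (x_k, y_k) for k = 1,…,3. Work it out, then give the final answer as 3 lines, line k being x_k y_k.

306917 14127
188396089777 8671632918
115643925371868101 5322943120573485

√472 → a₀=21, period (1,2,1,1,1,…,2,1,42); ℓ=14 even so k=13
k=0  a_k=21  p_k/q_k = 21/1
…
k=2  a_k=2  p_k/q_k = 65/3
…
k=4  a_k=1  p_k/q_k = 152/7
…
k=7  a_k=5  p_k/q_k = 5779/266
…
k=9  a_k=1  p_k/q_k = 30003/1381
…
k=11  a_k=1  p_k/q_k = 84230/3877
k=12  a_k=2  p_k/q_k = 222687/10250
k=13  a_k=1  p_k/q_k = 306917/14127
fundamental: x₁=306917, y₁=14127  (since 94198044889 − 472·199572129 = 1)
(x_2, y_2) = (306917·306917 + 472·14127·14127, 306917·14127 + 14127·306917) = (188396089777, 8671632918)
(x_3, y_3) = (306917·188396089777 + 472·14127·8671632918, 306917·8671632918 + 14127·188396089777) = (115643925371868101, 5322943120573485)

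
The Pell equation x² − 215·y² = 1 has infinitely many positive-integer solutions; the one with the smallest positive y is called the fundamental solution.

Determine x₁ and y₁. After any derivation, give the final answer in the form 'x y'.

√215 → a₀=14, period (1,1,1,28); ℓ=4 even so k=3
step 0: (14, 1)  from 14·(1,0) + (0,1)
…
step 2: (29, 2)  from 1·(15,1) + (14,1)
step 3: (44, 3)  from 1·(29,2) + (15,1)
fundamental: x₁=44, y₁=3  (since 1936 − 215·9 = 1)

44 3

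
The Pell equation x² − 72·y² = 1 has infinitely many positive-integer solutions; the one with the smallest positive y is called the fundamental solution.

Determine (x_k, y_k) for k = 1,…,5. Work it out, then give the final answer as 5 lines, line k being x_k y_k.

17 2
577 68
19601 2310
665857 78472
22619537 2665738

√72 → a₀=8, period (2,16); ℓ=2 even so k=1
step 0: (8, 1)  from 8·(1,0) + (0,1)
step 1: (17, 2)  from 2·(8,1) + (1,0)
(x₁, y₁) = (17, 2);  17² − 72·2² = 1 ✓
(x_2, y_2) = (17·17 + 72·2·2, 17·2 + 2·17) = (577, 68)
(x_3, y_3) = (17·577 + 72·2·68, 17·68 + 2·577) = (19601, 2310)
(x_4, y_4) = (17·19601 + 72·2·2310, 17·2310 + 2·19601) = (665857, 78472)
(x_5, y_5) = (17·665857 + 72·2·78472, 17·78472 + 2·665857) = (22619537, 2665738)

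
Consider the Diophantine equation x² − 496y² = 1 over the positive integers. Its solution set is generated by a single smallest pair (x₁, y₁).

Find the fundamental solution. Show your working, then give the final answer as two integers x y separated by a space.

√496 = [22; 3,1,2,4,1,…,1,3,44, …], period ℓ=16 (even) → k=15
a_0=22:  p_0=22·1+0=22,  q_0=22·0+1=1
…
a_5=1:  p_5=1·1069+245=1314,  q_5=1·48+11=59
…
a_8=2:  p_8=2·6080+2383=14543,  q_8=2·273+107=653
…
a_12=4:  p_12=4·84875+49709=389209,  q_12=4·3811+2232=17476
…
a_14=1:  p_14=1·863293+389209=1252502,  q_14=1·38763+17476=56239
a_15=3:  p_15=3·1252502+863293=4620799,  q_15=3·56239+38763=207480
→ (4620799, 207480).  Check: 4620799²=21351783398401, 496·207480²=21351783398400, difference 1.

4620799 207480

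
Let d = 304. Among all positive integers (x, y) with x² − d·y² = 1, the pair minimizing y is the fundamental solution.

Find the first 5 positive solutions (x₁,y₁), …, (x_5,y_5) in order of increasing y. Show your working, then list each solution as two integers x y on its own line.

57799 3315
6681448801 383207370
772362118440199 44298005553945
89283516160768675201 5120760845641726740
10320995900380175197444999 591949712190194322136575

[17; 2,3,2,1,1,1,1,1,2,3,2,34] for √304; ℓ=12 ⇒ convergent index 11
step 0: (17, 1)  from 17·(1,0) + (0,1)
step 1: (35, 2)  from 2·(17,1) + (1,0)
…
step 4: (401, 23)  from 1·(279,16) + (122,7)
…
step 6: (1081, 62)  from 1·(680,39) + (401,23)
…
step 10: (25177, 1444)  from 3·(7445,427) + (2842,163)
step 11: (57799, 3315)  from 2·(25177,1444) + (7445,427)
fundamental: x₁=57799, y₁=3315  (since 3340724401 − 304·10989225 = 1)
(x_2, y_2) = (57799·57799 + 304·3315·3315, 57799·3315 + 3315·57799) = (6681448801, 383207370)
(x_3, y_3) = (57799·6681448801 + 304·3315·383207370, 57799·383207370 + 3315·6681448801) = (772362118440199, 44298005553945)
(x_4, y_4) = (57799·772362118440199 + 304·3315·44298005553945, 57799·44298005553945 + 3315·772362118440199) = (89283516160768675201, 5120760845641726740)
(x_5, y_5) = (57799·89283516160768675201 + 304·3315·5120760845641726740, 57799·5120760845641726740 + 3315·89283516160768675201) = (10320995900380175197444999, 591949712190194322136575)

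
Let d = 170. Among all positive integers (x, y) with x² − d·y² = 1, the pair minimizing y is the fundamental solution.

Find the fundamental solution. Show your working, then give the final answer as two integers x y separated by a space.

339 26

d=170: √d = [13; 26] (ℓ=1, odd), read p_1/q_1
step 0: (13, 1)  from 13·(1,0) + (0,1)
step 1: (339, 26)  from 26·(13,1) + (1,0)
→ (339, 26).  Check: 339²=114921, 170·26²=114920, difference 1.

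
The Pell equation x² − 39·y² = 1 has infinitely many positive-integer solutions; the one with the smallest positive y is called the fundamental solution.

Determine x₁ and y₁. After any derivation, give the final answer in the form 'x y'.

[6; 4,12] for √39; ℓ=2 ⇒ convergent index 1
step 0: (6, 1)  from 6·(1,0) + (0,1)
step 1: (25, 4)  from 4·(6,1) + (1,0)
(x₁, y₁) = (25, 4);  25² − 39·4² = 1 ✓

25 4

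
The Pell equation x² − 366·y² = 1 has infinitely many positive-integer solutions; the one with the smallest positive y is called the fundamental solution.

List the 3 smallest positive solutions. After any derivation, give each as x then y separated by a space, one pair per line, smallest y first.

√366 → a₀=19, period (7,1,1,1,2,12,2,1,1,1,7,38); ℓ=12 even so k=11
i=0: a=19 ⇒ p=19, q=1
…
i=3: a=1 ⇒ p=287, q=15
i=4: a=1 ⇒ p=440, q=23
…
i=6: a=12 ⇒ p=14444, q=755
…
i=8: a=1 ⇒ p=44499, q=2326
…
i=10: a=1 ⇒ p=119053, q=6223
i=11: a=7 ⇒ p=907925, q=47458
→ (907925, 47458).  Check: 907925²=824327805625, 366·47458²=824327805624, difference 1.
(907925+47458√366)^2 = 1648655611249 + 86176609300√366
(907925+47458√366)^3 = 2993711291685588725 + 156483795997357542√366

907925 47458
1648655611249 86176609300
2993711291685588725 156483795997357542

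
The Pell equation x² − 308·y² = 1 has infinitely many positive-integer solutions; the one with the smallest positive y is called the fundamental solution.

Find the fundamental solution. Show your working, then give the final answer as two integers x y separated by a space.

351 20

d=308: √d = [17; 1,1,4,1,1,34] (ℓ=6, even), read p_5/q_5
i=0: a=17 ⇒ p=17, q=1
…
i=4: a=1 ⇒ p=193, q=11
i=5: a=1 ⇒ p=351, q=20
(x₁, y₁) = (351, 20);  351² − 308·20² = 1 ✓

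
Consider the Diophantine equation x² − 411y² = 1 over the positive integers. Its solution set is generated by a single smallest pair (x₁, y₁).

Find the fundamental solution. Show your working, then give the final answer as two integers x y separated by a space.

49730 2453

√411 = [20; 3,1,1,1,19,1,1,1,3,40, …], period ℓ=10 (even) → k=9
a_0=20:  p_0=20·1+0=20,  q_0=20·0+1=1
a_1=3:  p_1=3·20+1=61,  q_1=3·1+0=3
a_2=1:  p_2=1·61+20=81,  q_2=1·3+1=4
a_3=1:  p_3=1·81+61=142,  q_3=1·4+3=7
a_4=1:  p_4=1·142+81=223,  q_4=1·7+4=11
a_5=19:  p_5=19·223+142=4379,  q_5=19·11+7=216
a_6=1:  p_6=1·4379+223=4602,  q_6=1·216+11=227
a_7=1:  p_7=1·4602+4379=8981,  q_7=1·227+216=443
a_8=1:  p_8=1·8981+4602=13583,  q_8=1·443+227=670
a_9=3:  p_9=3·13583+8981=49730,  q_9=3·670+443=2453
→ (49730, 2453).  Check: 49730²=2473072900, 411·2453²=2473072899, difference 1.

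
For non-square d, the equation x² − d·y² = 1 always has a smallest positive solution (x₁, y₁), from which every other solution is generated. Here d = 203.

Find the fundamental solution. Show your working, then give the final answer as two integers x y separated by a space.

√203 → a₀=14, period (4,28); ℓ=2 even so k=1
step 0: (14, 1)  from 14·(1,0) + (0,1)
step 1: (57, 4)  from 4·(14,1) + (1,0)
fundamental: x₁=57, y₁=4  (since 3249 − 203·16 = 1)

57 4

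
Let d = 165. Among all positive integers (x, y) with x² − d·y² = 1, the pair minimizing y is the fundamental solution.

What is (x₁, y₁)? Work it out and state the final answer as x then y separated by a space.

1079 84

[12; 1,5,2,5,1,24] for √165; ℓ=6 ⇒ convergent index 5
a_0=12:  p_0=12·1+0=12,  q_0=12·0+1=1
…
a_3=2:  p_3=2·77+13=167,  q_3=2·6+1=13
a_4=5:  p_4=5·167+77=912,  q_4=5·13+6=71
a_5=1:  p_5=1·912+167=1079,  q_5=1·71+13=84
(x₁, y₁) = (1079, 84);  1079² − 165·84² = 1 ✓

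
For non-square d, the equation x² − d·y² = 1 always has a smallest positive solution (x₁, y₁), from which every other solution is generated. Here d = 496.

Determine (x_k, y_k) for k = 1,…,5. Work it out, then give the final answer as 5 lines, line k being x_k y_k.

√496 = [22; 3,1,2,4,1,…,1,3,44, …], period ℓ=16 (even) → k=15
step 0: (22, 1)  from 22·(1,0) + (0,1)
…
step 2: (89, 4)  from 1·(67,3) + (22,1)
…
step 5: (1314, 59)  from 1·(1069,48) + (245,11)
step 6: (2383, 107)  from 1·(1314,59) + (1069,48)
step 7: (6080, 273)  from 2·(2383,107) + (1314,59)
…
step 9: (35166, 1579)  from 2·(14543,653) + (6080,273)
step 10: (49709, 2232)  from 1·(35166,1579) + (14543,653)
…
step 14: (1252502, 56239)  from 1·(863293,38763) + (389209,17476)
step 15: (4620799, 207480)  from 3·(1252502,56239) + (863293,38763)
(x₁, y₁) = (4620799, 207480);  4620799² − 496·207480² = 1 ✓
(x_2, y_2) = (4620799·4620799 + 496·207480·207480, 4620799·207480 + 207480·4620799) = (42703566796801, 1917446753040)
(x_3, y_3) = (4620799·42703566796801 + 496·207480·1917446753040, 4620799·1917446753040 + 207480·42703566796801) = (394649197502177907199, 17720272078000750440)
(x_4, y_4) = (4620799·394649197502177907199 + 496·207480·17720272078000750440, 4620799·17720272078000750440 + 207480·394649197502177907199) = (3647189234337689639247667201, 163763630995505661818050080)
(x_5, y_5) = (4620799·3647189234337689639247667201 + 496·207480·163763630995505661818050080, 4620799·163763630995505661818050080 + 207480·3647189234337689639247667201) = (33705856733676329245494460531519999, 1513437644680785412974289982477400)

4620799 207480
42703566796801 1917446753040
394649197502177907199 17720272078000750440
3647189234337689639247667201 163763630995505661818050080
33705856733676329245494460531519999 1513437644680785412974289982477400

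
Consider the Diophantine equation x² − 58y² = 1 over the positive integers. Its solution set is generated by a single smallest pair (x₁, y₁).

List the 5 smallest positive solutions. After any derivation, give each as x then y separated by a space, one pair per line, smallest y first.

19603 2574
768555217 100916244
30131975818099 3956522259690
1181354243155834177 155119411612489896
46316174427035658925363 6081611647722756602886

√58 = [7; 1,1,1,1,1,1,14, …], period ℓ=7 (odd) → k=13
k=0  a_k=7  p_k/q_k = 7/1
…
k=5  a_k=1  p_k/q_k = 61/8
…
k=10  a_k=1  p_k/q_k = 4539/596
…
k=12  a_k=1  p_k/q_k = 12071/1585
k=13  a_k=1  p_k/q_k = 19603/2574
fundamental: x₁=19603, y₁=2574  (since 384277609 − 58·6625476 = 1)
(x_2, y_2) = (19603·19603 + 58·2574·2574, 19603·2574 + 2574·19603) = (768555217, 100916244)
(x_3, y_3) = (19603·768555217 + 58·2574·100916244, 19603·100916244 + 2574·768555217) = (30131975818099, 3956522259690)
(x_4, y_4) = (19603·30131975818099 + 58·2574·3956522259690, 19603·3956522259690 + 2574·30131975818099) = (1181354243155834177, 155119411612489896)
(x_5, y_5) = (19603·1181354243155834177 + 58·2574·155119411612489896, 19603·155119411612489896 + 2574·1181354243155834177) = (46316174427035658925363, 6081611647722756602886)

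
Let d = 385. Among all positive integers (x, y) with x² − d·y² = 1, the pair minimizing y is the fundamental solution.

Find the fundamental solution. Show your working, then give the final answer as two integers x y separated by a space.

d=385: √d = [19; 1,1,1,1,1,…,1,1,38] (ℓ=16, even), read p_15/q_15
step 0: (19, 1)  from 19·(1,0) + (0,1)
step 1: (20, 1)  from 1·(19,1) + (1,0)
…
step 3: (59, 3)  from 1·(39,2) + (20,1)
…
step 5: (157, 8)  from 1·(98,5) + (59,3)
…
step 7: (726, 37)  from 1·(569,29) + (157,8)
…
step 11: (13009, 663)  from 1·(10262,523) + (2747,140)
…
step 14: (59551, 3035)  from 1·(36280,1849) + (23271,1186)
step 15: (95831, 4884)  from 1·(59551,3035) + (36280,1849)
(x₁, y₁) = (95831, 4884);  95831² − 385·4884² = 1 ✓

95831 4884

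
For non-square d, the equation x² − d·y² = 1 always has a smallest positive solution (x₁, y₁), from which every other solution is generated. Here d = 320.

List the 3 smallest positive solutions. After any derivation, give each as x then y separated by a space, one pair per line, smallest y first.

√320 = [17; 1,7,1,34, …], period ℓ=4 (even) → k=3
a_0=17:  p_0=17·1+0=17,  q_0=17·0+1=1
a_1=1:  p_1=1·17+1=18,  q_1=1·1+0=1
a_2=7:  p_2=7·18+17=143,  q_2=7·1+1=8
a_3=1:  p_3=1·143+18=161,  q_3=1·8+1=9
(x₁, y₁) = (161, 9);  161² − 320·9² = 1 ✓
(x_2, y_2) = (161·161 + 320·9·9, 161·9 + 9·161) = (51841, 2898)
(x_3, y_3) = (161·51841 + 320·9·2898, 161·2898 + 9·51841) = (16692641, 933147)

161 9
51841 2898
16692641 933147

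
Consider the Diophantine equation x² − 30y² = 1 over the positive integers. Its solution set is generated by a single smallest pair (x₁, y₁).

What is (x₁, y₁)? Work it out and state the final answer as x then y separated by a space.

d=30: √d = [5; 2,10] (ℓ=2, even), read p_1/q_1
i=0: a=5 ⇒ p=5, q=1
i=1: a=2 ⇒ p=11, q=2
(x₁, y₁) = (11, 2);  11² − 30·2² = 1 ✓

11 2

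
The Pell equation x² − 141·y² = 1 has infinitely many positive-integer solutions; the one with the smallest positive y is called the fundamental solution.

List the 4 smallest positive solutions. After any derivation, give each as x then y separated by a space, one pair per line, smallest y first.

√141 = [11; 1,6,1,22, …], period ℓ=4 (even) → k=3
step 0: (11, 1)  from 11·(1,0) + (0,1)
step 1: (12, 1)  from 1·(11,1) + (1,0)
step 2: (83, 7)  from 6·(12,1) + (11,1)
step 3: (95, 8)  from 1·(83,7) + (12,1)
→ (95, 8).  Check: 95²=9025, 141·8²=9024, difference 1.
k=2:  x_2 = 95·95+141·8·8 = 18049,  y_2 = 95·8+8·95 = 1520
k=3:  x_3 = 95·18049+141·8·1520 = 3429215,  y_3 = 95·1520+8·18049 = 288792
k=4:  x_4 = 95·3429215+141·8·288792 = 651532801,  y_4 = 95·288792+8·3429215 = 54868960

95 8
18049 1520
3429215 288792
651532801 54868960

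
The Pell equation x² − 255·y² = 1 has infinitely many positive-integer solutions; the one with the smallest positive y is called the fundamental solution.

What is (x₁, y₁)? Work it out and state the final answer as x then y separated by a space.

√255 → a₀=15, period (1,30); ℓ=2 even so k=1
a_0=15:  p_0=15·1+0=15,  q_0=15·0+1=1
a_1=1:  p_1=1·15+1=16,  q_1=1·1+0=1
fundamental: x₁=16, y₁=1  (since 256 − 255·1 = 1)

16 1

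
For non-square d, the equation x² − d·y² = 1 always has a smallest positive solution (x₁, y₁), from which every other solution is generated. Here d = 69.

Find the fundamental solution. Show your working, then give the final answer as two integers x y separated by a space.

[8; 3,3,1,4,1,3,3,16] for √69; ℓ=8 ⇒ convergent index 7
step 0: (8, 1)  from 8·(1,0) + (0,1)
step 1: (25, 3)  from 3·(8,1) + (1,0)
step 2: (83, 10)  from 3·(25,3) + (8,1)
…
step 4: (515, 62)  from 4·(108,13) + (83,10)
step 5: (623, 75)  from 1·(515,62) + (108,13)
step 6: (2384, 287)  from 3·(623,75) + (515,62)
step 7: (7775, 936)  from 3·(2384,287) + (623,75)
(x₁, y₁) = (7775, 936);  7775² − 69·936² = 1 ✓

7775 936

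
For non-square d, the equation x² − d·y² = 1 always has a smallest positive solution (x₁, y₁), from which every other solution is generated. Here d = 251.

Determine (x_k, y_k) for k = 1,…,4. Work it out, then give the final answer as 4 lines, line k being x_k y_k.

3674890 231957
27009633024199 1704832919460
198514860608593651330 12530146894788486843
1459040552203802437039183201 92093823044376819996025080

√251 → a₀=15, period (1,5,2,1,2,…,5,1,30); ℓ=14 even so k=13
k=0  a_k=15  p_k/q_k = 15/1
k=1  a_k=1  p_k/q_k = 16/1
k=2  a_k=5  p_k/q_k = 95/6
k=3  a_k=2  p_k/q_k = 206/13
k=4  a_k=1  p_k/q_k = 301/19
k=5  a_k=2  p_k/q_k = 808/51
k=6  a_k=2  p_k/q_k = 1917/121
k=7  a_k=15  p_k/q_k = 29563/1866
k=8  a_k=2  p_k/q_k = 61043/3853
k=9  a_k=2  p_k/q_k = 151649/9572
k=10  a_k=1  p_k/q_k = 212692/13425
k=11  a_k=2  p_k/q_k = 577033/36422
k=12  a_k=5  p_k/q_k = 3097857/195535
k=13  a_k=1  p_k/q_k = 3674890/231957
fundamental: x₁=3674890, y₁=231957  (since 13504816512100 − 251·53804049849 = 1)
(3674890+231957√251)^2 = 27009633024199 + 1704832919460√251
(3674890+231957√251)^3 = 198514860608593651330 + 12530146894788486843√251
(3674890+231957√251)^4 = 1459040552203802437039183201 + 92093823044376819996025080√251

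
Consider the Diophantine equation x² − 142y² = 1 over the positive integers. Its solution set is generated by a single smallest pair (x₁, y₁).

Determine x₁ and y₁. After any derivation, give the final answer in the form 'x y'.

143 12

√142 = [11; 1,10,1,22, …], period ℓ=4 (even) → k=3
step 0: (11, 1)  from 11·(1,0) + (0,1)
step 1: (12, 1)  from 1·(11,1) + (1,0)
step 2: (131, 11)  from 10·(12,1) + (11,1)
step 3: (143, 12)  from 1·(131,11) + (12,1)
(x₁, y₁) = (143, 12);  143² − 142·12² = 1 ✓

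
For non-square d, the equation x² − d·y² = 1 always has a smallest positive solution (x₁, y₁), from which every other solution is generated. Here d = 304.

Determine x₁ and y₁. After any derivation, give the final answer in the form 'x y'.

57799 3315

√304 → a₀=17, period (2,3,2,1,1,1,1,1,2,3,2,34); ℓ=12 even so k=11
a_0=17:  p_0=17·1+0=17,  q_0=17·0+1=1
…
a_2=3:  p_2=3·35+17=122,  q_2=3·2+1=7
a_3=2:  p_3=2·122+35=279,  q_3=2·7+2=16
…
a_5=1:  p_5=1·401+279=680,  q_5=1·23+16=39
…
a_7=1:  p_7=1·1081+680=1761,  q_7=1·62+39=101
…
a_9=2:  p_9=2·2842+1761=7445,  q_9=2·163+101=427
a_10=3:  p_10=3·7445+2842=25177,  q_10=3·427+163=1444
a_11=2:  p_11=2·25177+7445=57799,  q_11=2·1444+427=3315
fundamental: x₁=57799, y₁=3315  (since 3340724401 − 304·10989225 = 1)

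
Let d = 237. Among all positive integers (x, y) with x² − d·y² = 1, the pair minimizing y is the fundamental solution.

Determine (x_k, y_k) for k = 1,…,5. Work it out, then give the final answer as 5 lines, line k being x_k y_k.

√237 = [15; 2,1,1,7,10,7,1,1,2,30, …], period ℓ=10 (even) → k=9
i=0: a=15 ⇒ p=15, q=1
…
i=3: a=1 ⇒ p=77, q=5
…
i=7: a=1 ⇒ p=48001, q=3118
i=8: a=1 ⇒ p=90075, q=5851
i=9: a=2 ⇒ p=228151, q=14820
→ (228151, 14820).  Check: 228151²=52052878801, 237·14820²=52052878800, difference 1.
n=2: (228151,14820)∘(228151,14820) = (228151·228151+237·14820·14820, 228151·14820+14820·228151) = (104105757601,6762395640)
n=3: (104105757601,6762395640)∘(228151,14820) = (228151·104105757601+237·14820·6762395640, 228151·6762395640+14820·104105757601) = (47503665404623351,3085694655308460)
n=4: (47503665404623351,3085694655308460)∘(228151,14820) = (228151·47503665404623351+237·14820·3085694655308460, 228151·3085694655308460+14820·47503665404623351) = (21676017531356338550401,1408008642599798519280)
n=5: (21676017531356338550401,1408008642599798519280)∘(228151,14820) = (228151·21676017531356338550401+237·14820·1408008642599798519280, 228151·1408008642599798519280+14820·21676017531356338550401) = (9890810151545456327820453751,642477159632487569289194100)

228151 14820
104105757601 6762395640
47503665404623351 3085694655308460
21676017531356338550401 1408008642599798519280
9890810151545456327820453751 642477159632487569289194100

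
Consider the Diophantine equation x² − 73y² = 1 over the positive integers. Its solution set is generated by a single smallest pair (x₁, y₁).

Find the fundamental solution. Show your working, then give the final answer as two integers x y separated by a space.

√73 = [8; 1,1,5,5,1,1,16, …], period ℓ=7 (odd) → k=13
i=0: a=8 ⇒ p=8, q=1
…
i=11: a=5 ⇒ p=1040241, q=121751
i=12: a=1 ⇒ p=1241008, q=145249
i=13: a=1 ⇒ p=2281249, q=267000
(x₁, y₁) = (2281249, 267000);  2281249² − 73·267000² = 1 ✓

2281249 267000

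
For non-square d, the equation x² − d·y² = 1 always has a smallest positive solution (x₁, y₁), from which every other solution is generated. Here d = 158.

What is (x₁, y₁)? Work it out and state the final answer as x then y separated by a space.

7743 616

[12; 1,1,3,12,3,1,1,24] for √158; ℓ=8 ⇒ convergent index 7
a_0=12:  p_0=12·1+0=12,  q_0=12·0+1=1
…
a_2=1:  p_2=1·13+12=25,  q_2=1·1+1=2
…
a_4=12:  p_4=12·88+25=1081,  q_4=12·7+2=86
a_5=3:  p_5=3·1081+88=3331,  q_5=3·86+7=265
a_6=1:  p_6=1·3331+1081=4412,  q_6=1·265+86=351
a_7=1:  p_7=1·4412+3331=7743,  q_7=1·351+265=616
→ (7743, 616).  Check: 7743²=59954049, 158·616²=59954048, difference 1.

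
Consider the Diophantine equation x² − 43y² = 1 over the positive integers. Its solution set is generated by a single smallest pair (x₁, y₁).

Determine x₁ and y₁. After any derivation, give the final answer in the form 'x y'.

√43 = [6; 1,1,3,1,5,1,3,1,1,12, …], period ℓ=10 (even) → k=9
step 0: (6, 1)  from 6·(1,0) + (0,1)
…
step 2: (13, 2)  from 1·(7,1) + (6,1)
step 3: (46, 7)  from 3·(13,2) + (7,1)
step 4: (59, 9)  from 1·(46,7) + (13,2)
…
step 6: (400, 61)  from 1·(341,52) + (59,9)
step 7: (1541, 235)  from 3·(400,61) + (341,52)
step 8: (1941, 296)  from 1·(1541,235) + (400,61)
step 9: (3482, 531)  from 1·(1941,296) + (1541,235)
→ (3482, 531).  Check: 3482²=12124324, 43·531²=12124323, difference 1.

3482 531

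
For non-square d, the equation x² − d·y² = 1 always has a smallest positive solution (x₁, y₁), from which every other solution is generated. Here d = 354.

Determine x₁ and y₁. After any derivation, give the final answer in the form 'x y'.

√354 = [18; 1,4,2,2,18,2,2,4,1,36, …], period ℓ=10 (even) → k=9
i=0: a=18 ⇒ p=18, q=1
i=1: a=1 ⇒ p=19, q=1
i=2: a=4 ⇒ p=94, q=5
i=3: a=2 ⇒ p=207, q=11
i=4: a=2 ⇒ p=508, q=27
i=5: a=18 ⇒ p=9351, q=497
i=6: a=2 ⇒ p=19210, q=1021
i=7: a=2 ⇒ p=47771, q=2539
i=8: a=4 ⇒ p=210294, q=11177
i=9: a=1 ⇒ p=258065, q=13716
fundamental: x₁=258065, y₁=13716  (since 66597544225 − 354·188128656 = 1)

258065 13716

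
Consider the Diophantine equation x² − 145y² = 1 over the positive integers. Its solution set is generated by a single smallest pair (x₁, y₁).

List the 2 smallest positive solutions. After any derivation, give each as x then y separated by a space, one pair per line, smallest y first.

√145 → a₀=12, period (24); ℓ=1 odd so k=1
a_0=12:  p_0=12·1+0=12,  q_0=12·0+1=1
a_1=24:  p_1=24·12+1=289,  q_1=24·1+0=24
fundamental: x₁=289, y₁=24  (since 83521 − 145·576 = 1)
k=2:  x_2 = 289·289+145·24·24 = 167041,  y_2 = 289·24+24·289 = 13872

289 24
167041 13872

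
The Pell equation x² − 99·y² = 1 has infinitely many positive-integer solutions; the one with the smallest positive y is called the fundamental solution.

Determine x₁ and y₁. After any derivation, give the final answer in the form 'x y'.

10 1

√99 = [9; 1,18, …], period ℓ=2 (even) → k=1
k=0  a_k=9  p_k/q_k = 9/1
k=1  a_k=1  p_k/q_k = 10/1
(x₁, y₁) = (10, 1);  10² − 99·1² = 1 ✓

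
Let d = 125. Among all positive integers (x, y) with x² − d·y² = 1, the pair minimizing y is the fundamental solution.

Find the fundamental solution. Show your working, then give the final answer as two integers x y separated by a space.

930249 83204

√125 → a₀=11, period (5,1,1,5,22); ℓ=5 odd so k=9
k=0  a_k=11  p_k/q_k = 11/1
…
k=4  a_k=5  p_k/q_k = 682/61
k=5  a_k=22  p_k/q_k = 15127/1353
k=6  a_k=5  p_k/q_k = 76317/6826
…
k=8  a_k=1  p_k/q_k = 167761/15005
k=9  a_k=5  p_k/q_k = 930249/83204
→ (930249, 83204).  Check: 930249²=865363202001, 125·83204²=865363202000, difference 1.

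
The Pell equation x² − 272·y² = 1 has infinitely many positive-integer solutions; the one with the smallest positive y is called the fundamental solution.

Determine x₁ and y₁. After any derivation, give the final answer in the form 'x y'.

33 2

√272 = [16; 2,32, …], period ℓ=2 (even) → k=1
i=0: a=16 ⇒ p=16, q=1
i=1: a=2 ⇒ p=33, q=2
fundamental: x₁=33, y₁=2  (since 1089 − 272·4 = 1)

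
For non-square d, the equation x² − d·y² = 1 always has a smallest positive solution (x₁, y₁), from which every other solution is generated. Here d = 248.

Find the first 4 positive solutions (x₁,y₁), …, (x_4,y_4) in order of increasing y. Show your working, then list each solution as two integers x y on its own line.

63 4
7937 504
999999 63500
125991937 8000496

[15; 1,2,1,30] for √248; ℓ=4 ⇒ convergent index 3
a_0=15:  p_0=15·1+0=15,  q_0=15·0+1=1
…
a_2=2:  p_2=2·16+15=47,  q_2=2·1+1=3
a_3=1:  p_3=1·47+16=63,  q_3=1·3+1=4
→ (63, 4).  Check: 63²=3969, 248·4²=3968, difference 1.
(x_2, y_2) = (63·63 + 248·4·4, 63·4 + 4·63) = (7937, 504)
(x_3, y_3) = (63·7937 + 248·4·504, 63·504 + 4·7937) = (999999, 63500)
(x_4, y_4) = (63·999999 + 248·4·63500, 63·63500 + 4·999999) = (125991937, 8000496)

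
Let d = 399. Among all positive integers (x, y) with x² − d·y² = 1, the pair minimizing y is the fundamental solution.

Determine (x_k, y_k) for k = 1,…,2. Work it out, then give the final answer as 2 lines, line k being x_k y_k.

20 1
799 40

[19; 1,38] for √399; ℓ=2 ⇒ convergent index 1
step 0: (19, 1)  from 19·(1,0) + (0,1)
step 1: (20, 1)  from 1·(19,1) + (1,0)
(x₁, y₁) = (20, 1);  20² − 399·1² = 1 ✓
k=2:  x_2 = 20·20+399·1·1 = 799,  y_2 = 20·1+1·20 = 40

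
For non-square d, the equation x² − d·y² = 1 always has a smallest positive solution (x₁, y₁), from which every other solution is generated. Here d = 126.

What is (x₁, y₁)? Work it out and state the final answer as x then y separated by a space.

449 40

d=126: √d = [11; 4,2,4,22] (ℓ=4, even), read p_3/q_3
step 0: (11, 1)  from 11·(1,0) + (0,1)
…
step 2: (101, 9)  from 2·(45,4) + (11,1)
step 3: (449, 40)  from 4·(101,9) + (45,4)
→ (449, 40).  Check: 449²=201601, 126·40²=201600, difference 1.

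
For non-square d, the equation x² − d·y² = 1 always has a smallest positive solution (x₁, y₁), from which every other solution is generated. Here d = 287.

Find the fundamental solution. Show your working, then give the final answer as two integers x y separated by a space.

288 17

√287 = [16; 1,15,1,32, …], period ℓ=4 (even) → k=3
k=0  a_k=16  p_k/q_k = 16/1
k=1  a_k=1  p_k/q_k = 17/1
k=2  a_k=15  p_k/q_k = 271/16
k=3  a_k=1  p_k/q_k = 288/17
fundamental: x₁=288, y₁=17  (since 82944 − 287·289 = 1)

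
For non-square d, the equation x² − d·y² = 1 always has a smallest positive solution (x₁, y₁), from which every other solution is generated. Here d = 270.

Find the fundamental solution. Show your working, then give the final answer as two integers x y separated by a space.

5291 322

d=270: √d = [16; 2,3,6,3,2,32] (ℓ=6, even), read p_5/q_5
i=0: a=16 ⇒ p=16, q=1
i=1: a=2 ⇒ p=33, q=2
i=2: a=3 ⇒ p=115, q=7
i=3: a=6 ⇒ p=723, q=44
i=4: a=3 ⇒ p=2284, q=139
i=5: a=2 ⇒ p=5291, q=322
→ (5291, 322).  Check: 5291²=27994681, 270·322²=27994680, difference 1.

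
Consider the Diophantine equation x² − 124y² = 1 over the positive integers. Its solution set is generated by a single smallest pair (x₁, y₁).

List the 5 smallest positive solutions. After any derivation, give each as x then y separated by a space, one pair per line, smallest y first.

√124 = [11; 7,2,1,1,1,…,2,7,22, …], period ℓ=16 (even) → k=15
i=0: a=11 ⇒ p=11, q=1
…
i=5: a=1 ⇒ p=657, q=59
…
i=9: a=1 ⇒ p=17583, q=1579
…
i=12: a=1 ⇒ p=152167, q=13665
i=13: a=1 ⇒ p=237042, q=21287
i=14: a=2 ⇒ p=626251, q=56239
i=15: a=7 ⇒ p=4620799, q=414960
fundamental: x₁=4620799, y₁=414960  (since 21351783398401 − 124·172191801600 = 1)
(4620799+414960√124)^2 = 42703566796801 + 3834893506080√124
(4620799+414960√124)^3 = 394649197502177907199 + 35440544156001500880√124
(4620799+414960√124)^4 = 3647189234337689639247667201 + 327527261991011323636100160√124
(4620799+414960√124)^5 = 33705856733676329245494460531519999 + 3026875289361570825948579964954800√124

4620799 414960
42703566796801 3834893506080
394649197502177907199 35440544156001500880
3647189234337689639247667201 327527261991011323636100160
33705856733676329245494460531519999 3026875289361570825948579964954800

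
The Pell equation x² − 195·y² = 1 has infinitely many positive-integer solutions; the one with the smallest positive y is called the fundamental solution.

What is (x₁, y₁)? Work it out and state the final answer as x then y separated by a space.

14 1

√195 → a₀=13, period (1,26); ℓ=2 even so k=1
a_0=13:  p_0=13·1+0=13,  q_0=13·0+1=1
a_1=1:  p_1=1·13+1=14,  q_1=1·1+0=1
(x₁, y₁) = (14, 1);  14² − 195·1² = 1 ✓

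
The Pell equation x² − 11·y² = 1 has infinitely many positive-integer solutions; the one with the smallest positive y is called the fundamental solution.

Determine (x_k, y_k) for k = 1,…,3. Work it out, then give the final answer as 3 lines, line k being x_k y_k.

10 3
199 60
3970 1197

d=11: √d = [3; 3,6] (ℓ=2, even), read p_1/q_1
a_0=3:  p_0=3·1+0=3,  q_0=3·0+1=1
a_1=3:  p_1=3·3+1=10,  q_1=3·1+0=3
fundamental: x₁=10, y₁=3  (since 100 − 11·9 = 1)
k=2:  x_2 = 10·10+11·3·3 = 199,  y_2 = 10·3+3·10 = 60
k=3:  x_3 = 10·199+11·3·60 = 3970,  y_3 = 10·60+3·199 = 1197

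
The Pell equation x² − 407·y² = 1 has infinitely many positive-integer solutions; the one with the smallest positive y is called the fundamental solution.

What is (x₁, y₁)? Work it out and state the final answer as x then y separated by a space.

2663 132

√407 → a₀=20, period (5,1,2,1,5,40); ℓ=6 even so k=5
k=0  a_k=20  p_k/q_k = 20/1
…
k=3  a_k=2  p_k/q_k = 343/17
k=4  a_k=1  p_k/q_k = 464/23
k=5  a_k=5  p_k/q_k = 2663/132
fundamental: x₁=2663, y₁=132  (since 7091569 − 407·17424 = 1)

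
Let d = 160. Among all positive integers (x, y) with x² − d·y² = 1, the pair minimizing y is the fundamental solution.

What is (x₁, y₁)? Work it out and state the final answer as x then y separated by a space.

√160 = [12; 1,1,1,5,1,1,1,24, …], period ℓ=8 (even) → k=7
i=0: a=12 ⇒ p=12, q=1
…
i=2: a=1 ⇒ p=25, q=2
…
i=4: a=5 ⇒ p=215, q=17
…
i=6: a=1 ⇒ p=468, q=37
i=7: a=1 ⇒ p=721, q=57
fundamental: x₁=721, y₁=57  (since 519841 − 160·3249 = 1)

721 57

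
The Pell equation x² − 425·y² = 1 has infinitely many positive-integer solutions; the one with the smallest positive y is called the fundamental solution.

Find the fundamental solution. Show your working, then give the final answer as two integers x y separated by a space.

143649 6968

√425 = [20; 1,1,1,1,1,1,40, …], period ℓ=7 (odd) → k=13
k=0  a_k=20  p_k/q_k = 20/1
k=1  a_k=1  p_k/q_k = 21/1
…
k=4  a_k=1  p_k/q_k = 103/5
k=5  a_k=1  p_k/q_k = 165/8
…
k=11  a_k=1  p_k/q_k = 55229/2679
k=12  a_k=1  p_k/q_k = 88420/4289
k=13  a_k=1  p_k/q_k = 143649/6968
fundamental: x₁=143649, y₁=6968  (since 20635035201 − 425·48553024 = 1)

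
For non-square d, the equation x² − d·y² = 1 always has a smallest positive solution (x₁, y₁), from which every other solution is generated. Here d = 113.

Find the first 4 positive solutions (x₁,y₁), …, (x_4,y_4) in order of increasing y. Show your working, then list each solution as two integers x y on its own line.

[10; 1,1,1,2,2,1,1,1,20] for √113; ℓ=9 ⇒ convergent index 17
k=0  a_k=10  p_k/q_k = 10/1
…
k=3  a_k=1  p_k/q_k = 32/3
…
k=5  a_k=2  p_k/q_k = 202/19
k=6  a_k=1  p_k/q_k = 287/27
…
k=10  a_k=1  p_k/q_k = 16785/1579
…
k=15  a_k=1  p_k/q_k = 445435/41903
k=16  a_k=1  p_k/q_k = 758918/71393
k=17  a_k=1  p_k/q_k = 1204353/113296
→ (1204353, 113296).  Check: 1204353²=1450466148609, 113·113296²=1450466148608, difference 1.
k=2:  x_2 = 1204353·1204353+113·113296·113296 = 2900932297217,  y_2 = 1204353·113296+113296·1204353 = 272896754976
k=3:  x_3 = 1204353·2900932297217+113·113296·272896754976 = 6987493029899166849,  y_3 = 1204353·272896754976+113296·2900932297217 = 657328051091107760
k=4:  x_4 = 1204353·6987493029899166849+113·113296·657328051091107760 = 16830816386073401651890177,  y_4 = 1204353·657328051091107760+113296·6987493029899166849 = 1583310020631184911403584

1204353 113296
2900932297217 272896754976
6987493029899166849 657328051091107760
16830816386073401651890177 1583310020631184911403584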